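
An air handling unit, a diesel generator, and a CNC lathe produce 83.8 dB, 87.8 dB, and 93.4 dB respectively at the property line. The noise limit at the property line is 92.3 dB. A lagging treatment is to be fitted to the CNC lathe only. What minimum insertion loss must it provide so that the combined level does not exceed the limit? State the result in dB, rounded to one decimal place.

Fixed contribution from the other sources: Σ 10^(L/10) = 10^(83.8/10) + 10^(87.8/10) = 8.424e+08 (89.26 dB).
To meet 92.3 dB overall, the treated CNC lathe may contribute at most 10^(92.3/10) − 8.424e+08 = 8.558e+08, i.e. 89.32 dB.
So the CNC lathe must be reduced from 93.4 to 89.32 dB: IL = 4.08 dB.

4.1 dB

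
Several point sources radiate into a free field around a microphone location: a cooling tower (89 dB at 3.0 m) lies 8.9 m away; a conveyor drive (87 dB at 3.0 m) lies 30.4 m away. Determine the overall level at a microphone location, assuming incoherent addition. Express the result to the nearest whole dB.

Propagate each source to the receiver with L = L_ref − 20·log₁₀(r/r_ref), then add intensities.
cooling tower: 89 − 20·log₁₀(8.9/3.0) = 89 − 9.45 = 79.55 dB.
conveyor drive: 87 − 20·log₁₀(30.4/3.0) = 87 − 20.12 = 66.88 dB.
Σ 10^(L/10) = 9.513e+07 → L_total = 10·log₁₀(9.513e+07) = 79.78 dB.

80 dB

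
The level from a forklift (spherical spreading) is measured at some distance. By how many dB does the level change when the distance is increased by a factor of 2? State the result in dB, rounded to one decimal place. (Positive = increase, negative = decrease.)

-6.0 dB

A point source loses 6 dB per doubling of distance; generally ΔL = −20·log₁₀(r₂/r₁).
ΔL = −20·log₁₀(2) = -6.02 dB.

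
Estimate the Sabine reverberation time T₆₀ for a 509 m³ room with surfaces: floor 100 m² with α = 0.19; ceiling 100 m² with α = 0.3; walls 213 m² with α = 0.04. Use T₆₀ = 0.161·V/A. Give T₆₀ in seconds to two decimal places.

1.42 s

A = Σ Sᵢαᵢ = 100·0.19 + 100·0.3 + 213·0.04 = 57.52 m².
T₆₀ = 0.161 × 509 / 57.52 = 1.425 s.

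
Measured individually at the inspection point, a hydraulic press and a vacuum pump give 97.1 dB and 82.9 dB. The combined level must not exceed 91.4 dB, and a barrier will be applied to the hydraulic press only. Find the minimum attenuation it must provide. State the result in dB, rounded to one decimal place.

The untreated sources together contribute 10^(82.9/10) = 1.950e+08, i.e. 82.90 dB.
The limit corresponds to 10^(91.4/10) = 1.380e+09; subtracting the fixed part leaves 1.185e+09 for the hydraulic press, i.e. 90.74 dB.
So the hydraulic press must be reduced from 97.1 to 90.74 dB: IL = 6.36 dB.

6.4 dB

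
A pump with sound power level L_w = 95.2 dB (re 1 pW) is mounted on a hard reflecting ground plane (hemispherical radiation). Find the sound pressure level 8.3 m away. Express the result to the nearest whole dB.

69 dB

L_p = L_w − 10·log₁₀(2π·r²) with r = 8.3 m.
2π·r² = 432.8 m², 10·log₁₀ of that is 26.363 dB.
L_p = 95.2 − 26.363 = 68.84 dB.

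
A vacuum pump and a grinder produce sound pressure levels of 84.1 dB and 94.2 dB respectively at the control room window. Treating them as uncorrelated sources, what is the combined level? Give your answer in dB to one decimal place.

94.6 dB

Incoherent sources combine by intensity addition: L_total = 10·log₁₀(Σ 10^(L_i/10)).
Σ 10^(L/10) = 10^(84.1/10) + 10^(94.2/10) = 2.887e+09.
L_total = 10·log₁₀(2.887e+09) = 94.60 dB.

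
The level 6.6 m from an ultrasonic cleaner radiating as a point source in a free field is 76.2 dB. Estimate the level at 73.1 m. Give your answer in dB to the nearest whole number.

Point-source attenuation: ΔL = 20·log₁₀(r₂/r₁) = 20·log₁₀(73.1/6.6) = 20.887 dB.
L₂ = 76.2 − 20·log₁₀(73.1/6.6) = 76.2 − 20.887 = 55.31 dB.

55 dB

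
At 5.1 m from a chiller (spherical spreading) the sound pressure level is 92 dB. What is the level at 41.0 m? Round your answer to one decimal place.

For a point source, L₂ = L₁ − 20·log₁₀(r₂/r₁).
L₂ = 92 − 20·log₁₀(41.0/5.1) = 92 − 18.104 = 73.90 dB.

73.9 dB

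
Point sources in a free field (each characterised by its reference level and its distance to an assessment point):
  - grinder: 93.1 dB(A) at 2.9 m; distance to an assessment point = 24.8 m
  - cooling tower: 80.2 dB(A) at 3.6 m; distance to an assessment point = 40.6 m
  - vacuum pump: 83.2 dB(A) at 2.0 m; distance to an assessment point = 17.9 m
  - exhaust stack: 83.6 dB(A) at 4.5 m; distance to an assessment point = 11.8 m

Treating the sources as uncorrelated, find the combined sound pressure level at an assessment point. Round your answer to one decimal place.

78.1 dB(A)

Apply inverse-square spreading to bring every level to the receiver, then sum 10^(L/10).
grinder: 93.1 − 20·log₁₀(24.8/2.9) = 93.1 − 18.64 = 74.46 dB(A).
cooling tower: 80.2 − 20·log₁₀(40.6/3.6) = 80.2 − 21.04 = 59.16 dB(A).
vacuum pump: 83.2 − 20·log₁₀(17.9/2.0) = 83.2 − 19.04 = 64.16 dB(A).
exhaust stack: 83.6 − 20·log₁₀(11.8/4.5) = 83.6 − 8.37 = 75.23 dB(A).
Σ 10^(L/10) = 6.467e+07 → L_total = 10·log₁₀(6.467e+07) = 78.11 dB(A).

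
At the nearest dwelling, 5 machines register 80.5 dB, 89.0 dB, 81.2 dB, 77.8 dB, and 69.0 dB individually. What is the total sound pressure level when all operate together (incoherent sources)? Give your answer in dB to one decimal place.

90.4 dB

For uncorrelated sources the intensities add, so convert each level to linear form, sum, and take 10·log₁₀ of the total.
Σ 10^(L/10) = 10^(80.5/10) + 10^(89.0/10) + 10^(81.2/10) + 10^(77.8/10) + 10^(69.0/10) = 1.107e+09.
L_total = 10·log₁₀(1.107e+09) = 90.44 dB.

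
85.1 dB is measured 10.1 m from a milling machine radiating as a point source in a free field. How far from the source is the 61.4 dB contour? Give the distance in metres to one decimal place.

For a point source L₁ − L₂ = 20·log₁₀(r₂/r₁), so r₂ = r₁·10^((L₁−L₂)/20).
r₂ = 10.1·10^((85.1−61.4)/20) = 10.1·10^(23.7/20) = 154.64 m.

154.6 m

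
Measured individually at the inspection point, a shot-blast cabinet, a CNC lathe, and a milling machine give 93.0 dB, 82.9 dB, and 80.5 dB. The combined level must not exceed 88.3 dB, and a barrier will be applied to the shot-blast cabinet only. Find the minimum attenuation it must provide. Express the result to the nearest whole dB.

Fixed contribution from the other sources: Σ 10^(L/10) = 10^(82.9/10) + 10^(80.5/10) = 3.072e+08 (84.87 dB).
To meet 88.3 dB overall, the treated shot-blast cabinet may contribute at most 10^(88.3/10) − 3.072e+08 = 3.689e+08, i.e. 85.67 dB.
Required insertion loss = 93.0 − 85.67 = 7.33 dB.

7 dB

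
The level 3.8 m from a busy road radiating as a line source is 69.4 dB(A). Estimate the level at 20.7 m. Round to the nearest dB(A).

62 dB(A)

Line-source attenuation: ΔL = 10·log₁₀(r₂/r₁) = 10·log₁₀(20.7/3.8) = 7.362 dB.
L₂ = 69.4 − 10·log₁₀(20.7/3.8) = 69.4 − 7.362 = 62.04 dB(A).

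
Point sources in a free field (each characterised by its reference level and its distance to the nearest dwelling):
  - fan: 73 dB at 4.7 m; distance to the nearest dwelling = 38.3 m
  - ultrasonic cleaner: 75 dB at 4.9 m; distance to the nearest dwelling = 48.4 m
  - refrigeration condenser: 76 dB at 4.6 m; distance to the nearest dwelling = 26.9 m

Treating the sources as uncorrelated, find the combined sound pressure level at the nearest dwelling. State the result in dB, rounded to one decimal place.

Apply inverse-square spreading to bring every level to the receiver, then sum 10^(L/10).
fan: 73 − 20·log₁₀(38.3/4.7) = 73 − 18.22 = 54.78 dB.
ultrasonic cleaner: 75 − 20·log₁₀(48.4/4.9) = 75 − 19.89 = 55.11 dB.
refrigeration condenser: 76 − 20·log₁₀(26.9/4.6) = 76 − 15.34 = 60.66 dB.
Σ 10^(L/10) = 1.789e+06 → L_total = 10·log₁₀(1.789e+06) = 62.53 dB.

62.5 dB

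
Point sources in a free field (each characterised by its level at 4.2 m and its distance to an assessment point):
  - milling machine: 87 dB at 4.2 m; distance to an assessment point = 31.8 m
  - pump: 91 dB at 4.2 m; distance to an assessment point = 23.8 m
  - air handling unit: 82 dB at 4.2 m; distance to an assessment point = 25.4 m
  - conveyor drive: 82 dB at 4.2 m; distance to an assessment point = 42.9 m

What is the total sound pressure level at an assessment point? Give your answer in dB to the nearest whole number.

77 dB

First find each source's level at the receiver (point-source: −20·log₁₀(r/r_ref)), then combine on an intensity basis.
milling machine: 87 − 20·log₁₀(31.8/4.2) = 87 − 17.58 = 69.42 dB.
pump: 91 − 20·log₁₀(23.8/4.2) = 91 − 15.07 = 75.93 dB.
air handling unit: 82 − 20·log₁₀(25.4/4.2) = 82 − 15.63 = 66.37 dB.
conveyor drive: 82 − 20·log₁₀(42.9/4.2) = 82 − 20.18 = 61.82 dB.
Σ 10^(L/10) = 5.380e+07 → L_total = 10·log₁₀(5.380e+07) = 77.31 dB.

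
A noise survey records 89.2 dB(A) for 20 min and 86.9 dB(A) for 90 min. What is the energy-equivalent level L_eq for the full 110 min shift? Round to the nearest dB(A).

The energy average is taken in the linear domain: L_eq = 10·log₁₀[(Σ tᵢ·10^(Lᵢ/10))/T], T = 110 min.
Σ tᵢ·10^(Lᵢ/10) = 20·10^(89.2/10) + 90·10^(86.9/10) = 6.072e+10.
L_eq = 10·log₁₀(6.072e+10/110) = 87.42 dB(A).

87 dB(A)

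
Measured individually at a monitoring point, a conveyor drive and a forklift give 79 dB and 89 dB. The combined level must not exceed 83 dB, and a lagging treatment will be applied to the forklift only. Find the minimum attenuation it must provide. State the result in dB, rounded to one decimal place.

Fixed contribution from the other source: Σ 10^(L/10) = 10^(79/10) = 7.943e+07 (79.00 dB).
To meet 83 dB overall, the treated forklift may contribute at most 10^(83/10) − 7.943e+07 = 1.201e+08, i.e. 80.80 dB.
So the forklift must be reduced from 89 to 80.80 dB: IL = 8.20 dB.

8.2 dB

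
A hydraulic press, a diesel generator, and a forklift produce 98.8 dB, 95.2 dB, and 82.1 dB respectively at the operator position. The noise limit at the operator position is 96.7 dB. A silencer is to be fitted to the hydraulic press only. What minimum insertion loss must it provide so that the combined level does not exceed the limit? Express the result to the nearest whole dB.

The untreated sources together contribute 10^(95.2/10) + 10^(82.1/10) = 3.473e+09, i.e. 95.41 dB.
The limit corresponds to 10^(96.7/10) = 4.677e+09; subtracting the fixed part leaves 1.204e+09 for the hydraulic press, i.e. 90.81 dB.
So the hydraulic press must be reduced from 98.8 to 90.81 dB: IL = 7.99 dB.

8 dB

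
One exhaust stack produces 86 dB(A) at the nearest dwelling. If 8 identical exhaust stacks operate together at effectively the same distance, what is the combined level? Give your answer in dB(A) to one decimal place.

95.0 dB(A)

L_total = L₁ + 10·log₁₀ N for N identical incoherent sources.
L_total = 86 + 10·log₁₀(8) = 86 + 9.031 = 95.03 dB(A).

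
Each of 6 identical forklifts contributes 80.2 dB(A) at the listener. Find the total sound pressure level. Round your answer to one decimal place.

88.0 dB(A)

N identical incoherent sources raise the level by 10·log₁₀ N.
L_total = 80.2 + 10·log₁₀(6) = 80.2 + 7.782 = 87.98 dB(A).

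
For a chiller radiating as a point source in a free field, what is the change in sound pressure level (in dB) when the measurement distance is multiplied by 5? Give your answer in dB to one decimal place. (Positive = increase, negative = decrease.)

-14.0 dB

A point source loses 6 dB per doubling of distance; generally ΔL = −20·log₁₀(r₂/r₁).
ΔL = −20·log₁₀(5) = -13.98 dB.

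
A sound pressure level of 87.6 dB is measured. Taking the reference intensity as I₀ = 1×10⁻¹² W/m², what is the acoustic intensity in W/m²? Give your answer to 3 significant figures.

I/I₀ = 10^(87.6/10) = 5.754e+08, so I = 5.754e+08 × 10⁻¹² W/m².

0.000575 W/m²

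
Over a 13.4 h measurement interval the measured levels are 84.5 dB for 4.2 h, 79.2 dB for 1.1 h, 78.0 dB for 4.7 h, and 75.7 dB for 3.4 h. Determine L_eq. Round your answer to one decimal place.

81.0 dB

The energy average is taken in the linear domain: L_eq = 10·log₁₀[(Σ tᵢ·10^(Lᵢ/10))/T], T = 13.4 h.
Σ tᵢ·10^(Lᵢ/10) = 4.2·10^(84.5/10) + 1.1·10^(79.2/10) + 4.7·10^(78.0/10) + 3.4·10^(75.7/10) = 1.698e+09.
L_eq = 10·log₁₀(1.698e+09/13.4) = 81.03 dB.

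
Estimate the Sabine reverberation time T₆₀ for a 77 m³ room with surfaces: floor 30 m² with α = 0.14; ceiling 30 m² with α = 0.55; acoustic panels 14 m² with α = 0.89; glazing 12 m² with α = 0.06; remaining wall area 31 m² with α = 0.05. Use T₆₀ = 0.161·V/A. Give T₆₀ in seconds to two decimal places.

0.35 s

Summing Sᵢαᵢ: 30·0.14 + 30·0.55 + 14·0.89 + 12·0.06 + 31·0.05 = 35.43 m².
T₆₀ = 0.161 × 77 / 35.43 = 0.350 s.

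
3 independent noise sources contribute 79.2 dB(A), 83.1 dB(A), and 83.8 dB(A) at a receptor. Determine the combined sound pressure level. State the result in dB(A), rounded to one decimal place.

For uncorrelated sources the intensities add, so convert each level to linear form, sum, and take 10·log₁₀ of the total.
Σ 10^(L/10) = 10^(79.2/10) + 10^(83.1/10) + 10^(83.8/10) = 5.272e+08.
L_total = 10·log₁₀(5.272e+08) = 87.22 dB(A).

87.2 dB(A)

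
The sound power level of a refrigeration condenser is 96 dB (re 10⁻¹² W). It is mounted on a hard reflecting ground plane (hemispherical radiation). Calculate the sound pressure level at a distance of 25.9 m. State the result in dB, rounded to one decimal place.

Free-field hemispherical radiation: L_p = L_w − 10·log₁₀(2π·r²), r = 25.9 m.
2π·r² = 4215 m², 10·log₁₀ of that is 36.248 dB.
L_p = 96 − 36.248 = 59.75 dB.

59.8 dB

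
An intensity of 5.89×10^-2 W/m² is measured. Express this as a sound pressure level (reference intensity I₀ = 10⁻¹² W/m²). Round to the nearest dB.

108 dB

Dividing by I₀ shifts the exponent by 12: I/I₀ = 5.89×10^10.
L = 10·(0.7701 + 10) = 107.70 dB.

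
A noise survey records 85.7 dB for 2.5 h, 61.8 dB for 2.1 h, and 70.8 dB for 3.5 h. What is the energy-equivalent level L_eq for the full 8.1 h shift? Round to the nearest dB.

The energy average is taken in the linear domain: L_eq = 10·log₁₀[(Σ tᵢ·10^(Lᵢ/10))/T], T = 8.1 h.
Σ tᵢ·10^(Lᵢ/10) = 2.5·10^(85.7/10) + 2.1·10^(61.8/10) + 3.5·10^(70.8/10) = 9.741e+08.
L_eq = 10·log₁₀(9.741e+08/8.1) = 80.80 dB.

81 dB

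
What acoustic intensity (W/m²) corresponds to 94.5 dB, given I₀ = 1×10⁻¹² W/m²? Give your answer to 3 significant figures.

0.00282 W/m²

I = I₀·10^(L/10) = 10⁻¹² × 10^(94.5/10) = 10^(-2.550).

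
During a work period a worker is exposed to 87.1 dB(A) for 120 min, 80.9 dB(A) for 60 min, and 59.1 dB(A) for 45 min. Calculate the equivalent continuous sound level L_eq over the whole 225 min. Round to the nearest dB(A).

85 dB(A)

L_eq = 10·log₁₀[(1/T)·Σ tᵢ·10^(Lᵢ/10)] with T = 225 min.
Σ tᵢ·10^(Lᵢ/10) = 120·10^(87.1/10) + 60·10^(80.9/10) + 45·10^(59.1/10) = 6.896e+10.
L_eq = 10·log₁₀(6.896e+10/225) = 84.86 dB(A).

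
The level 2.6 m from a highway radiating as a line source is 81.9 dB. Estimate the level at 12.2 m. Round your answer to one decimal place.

For a line source, L₂ = L₁ − 10·log₁₀(r₂/r₁).
L₂ = 81.9 − 10·log₁₀(12.2/2.6) = 81.9 − 6.714 = 75.19 dB.

75.2 dB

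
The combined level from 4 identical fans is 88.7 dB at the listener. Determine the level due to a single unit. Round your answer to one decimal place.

82.7 dB

4 equal contributions raise the level by 10·log₁₀ 4 = 6.021 dB, so each unit alone gives 88.7 − 6.021.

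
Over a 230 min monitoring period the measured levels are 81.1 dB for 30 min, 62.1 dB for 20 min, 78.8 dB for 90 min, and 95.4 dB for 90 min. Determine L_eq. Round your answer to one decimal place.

91.5 dB

Weight each interval's intensity by its duration and average over T = 230 min:
Σ tᵢ·10^(Lᵢ/10) = 30·10^(81.1/10) + 20·10^(62.1/10) + 90·10^(78.8/10) + 90·10^(95.4/10) = 3.228e+11.
L_eq = 10·log₁₀(3.228e+11/230) = 91.47 dB.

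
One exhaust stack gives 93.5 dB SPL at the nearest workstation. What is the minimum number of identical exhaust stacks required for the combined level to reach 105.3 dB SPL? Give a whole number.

16

Need L₁ + 10·log₁₀ N ≥ 105.3, i.e. log₁₀ N ≥ 1.18.
N ≥ 10^(11.8/10) = 15.136, so N = 16.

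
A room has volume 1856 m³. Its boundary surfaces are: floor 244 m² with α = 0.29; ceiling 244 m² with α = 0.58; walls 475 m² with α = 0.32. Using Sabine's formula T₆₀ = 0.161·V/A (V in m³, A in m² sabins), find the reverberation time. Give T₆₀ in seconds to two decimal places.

0.82 s

Total absorption A = 244·0.29 + 244·0.58 + 475·0.32 = 364.28 m² sabins.
T₆₀ = 0.161 × 1856 / 364.28 = 0.820 s.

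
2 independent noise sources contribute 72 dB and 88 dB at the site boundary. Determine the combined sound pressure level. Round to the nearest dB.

88 dB

For uncorrelated sources the intensities add, so convert each level to linear form, sum, and take 10·log₁₀ of the total.
Σ 10^(L/10) = 10^(72/10) + 10^(88/10) = 6.468e+08.
L_total = 10·log₁₀(6.468e+08) = 88.11 dB.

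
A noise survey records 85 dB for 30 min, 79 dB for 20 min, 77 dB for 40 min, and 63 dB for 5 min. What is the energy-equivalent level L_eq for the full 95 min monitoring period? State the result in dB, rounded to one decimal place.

81.4 dB

L_eq = 10·log₁₀[(1/T)·Σ tᵢ·10^(Lᵢ/10)] with T = 95 min.
Σ tᵢ·10^(Lᵢ/10) = 30·10^(85/10) + 20·10^(79/10) + 40·10^(77/10) + 5·10^(63/10) = 1.309e+10.
L_eq = 10·log₁₀(1.309e+10/95) = 81.39 dB.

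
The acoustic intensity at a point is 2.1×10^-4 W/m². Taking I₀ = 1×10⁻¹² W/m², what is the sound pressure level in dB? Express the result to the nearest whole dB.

Dividing by I₀ shifts the exponent by 12: I/I₀ = 2.1×10^8.
L = 10·(0.3222 + 8) = 83.22 dB.

83 dB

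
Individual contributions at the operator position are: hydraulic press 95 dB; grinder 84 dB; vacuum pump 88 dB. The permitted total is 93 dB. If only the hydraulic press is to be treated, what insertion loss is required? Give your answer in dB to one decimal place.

Everything except the hydraulic press sums to 10^(84/10) + 10^(88/10) = 8.821e+08 in linear terms, 89.46 dB.
The limit corresponds to 10^(93/10) = 1.995e+09; subtracting the fixed part leaves 1.113e+09 for the hydraulic press, i.e. 90.47 dB.
Required insertion loss = 95 − 90.47 = 4.53 dB.

4.5 dB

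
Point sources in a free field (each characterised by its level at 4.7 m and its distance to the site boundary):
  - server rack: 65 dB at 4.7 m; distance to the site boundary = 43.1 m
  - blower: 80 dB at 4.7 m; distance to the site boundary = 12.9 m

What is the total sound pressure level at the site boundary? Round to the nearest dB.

71 dB

Apply inverse-square spreading to bring every level to the receiver, then sum 10^(L/10).
server rack: 65 − 20·log₁₀(43.1/4.7) = 65 − 19.25 = 45.75 dB.
blower: 80 − 20·log₁₀(12.9/4.7) = 80 − 8.77 = 71.23 dB.
Σ 10^(L/10) = 1.331e+07 → L_total = 10·log₁₀(1.331e+07) = 71.24 dB.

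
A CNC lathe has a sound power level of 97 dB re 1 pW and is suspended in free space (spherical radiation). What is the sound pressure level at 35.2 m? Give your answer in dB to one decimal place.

L_p = L_w − 10·log₁₀(4π·r²) with r = 35.2 m.
4π·r² = 1.557e+04 m², 10·log₁₀ of that is 41.923 dB.
L_p = 97 − 41.923 = 55.08 dB.

55.1 dB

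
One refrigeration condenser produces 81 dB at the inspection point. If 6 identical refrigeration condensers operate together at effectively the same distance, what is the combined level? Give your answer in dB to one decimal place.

N identical incoherent sources raise the level by 10·log₁₀ N.
L_total = 81 + 10·log₁₀(6) = 81 + 7.782 = 88.78 dB.

88.8 dB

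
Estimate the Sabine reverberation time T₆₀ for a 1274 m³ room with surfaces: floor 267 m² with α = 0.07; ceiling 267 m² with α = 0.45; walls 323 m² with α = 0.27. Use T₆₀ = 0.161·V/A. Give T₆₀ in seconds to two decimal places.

A = Σ Sᵢαᵢ = 267·0.07 + 267·0.45 + 323·0.27 = 226.05 m².
T₆₀ = 0.161·V/A = 0.161·1274/226.05 = 0.907 s.

0.91 s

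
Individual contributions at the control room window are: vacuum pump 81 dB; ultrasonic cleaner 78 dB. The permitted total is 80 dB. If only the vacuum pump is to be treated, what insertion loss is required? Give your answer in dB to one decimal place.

Fixed contribution from the other source: Σ 10^(L/10) = 10^(78/10) = 6.310e+07 (78.00 dB).
To meet 80 dB overall, the treated vacuum pump may contribute at most 10^(80/10) − 6.310e+07 = 3.690e+07, i.e. 75.67 dB.
So the vacuum pump must be reduced from 81 to 75.67 dB: IL = 5.33 dB.

5.3 dB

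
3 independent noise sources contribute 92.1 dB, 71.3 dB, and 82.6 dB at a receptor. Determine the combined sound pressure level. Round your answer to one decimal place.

92.6 dB

Incoherent sources combine by intensity addition: L_total = 10·log₁₀(Σ 10^(L_i/10)).
Σ 10^(L/10) = 10^(92.1/10) + 10^(71.3/10) + 10^(82.6/10) = 1.817e+09.
L_total = 10·log₁₀(1.817e+09) = 92.59 dB.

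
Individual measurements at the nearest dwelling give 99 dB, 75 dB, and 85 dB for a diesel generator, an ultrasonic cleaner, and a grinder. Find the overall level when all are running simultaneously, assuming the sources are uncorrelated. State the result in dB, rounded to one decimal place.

99.2 dB

For uncorrelated sources the intensities add, so convert each level to linear form, sum, and take 10·log₁₀ of the total.
Σ 10^(L/10) = 10^(99/10) + 10^(75/10) + 10^(85/10) = 8.291e+09.
L_total = 10·log₁₀(8.291e+09) = 99.19 dB.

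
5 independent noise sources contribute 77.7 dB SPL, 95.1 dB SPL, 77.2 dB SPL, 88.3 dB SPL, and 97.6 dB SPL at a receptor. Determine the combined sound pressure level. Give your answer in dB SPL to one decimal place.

99.9 dB SPL

Incoherent sources combine by intensity addition: L_total = 10·log₁₀(Σ 10^(L_i/10)).
Σ 10^(L/10) = 10^(77.7/10) + 10^(95.1/10) + 10^(77.2/10) + 10^(88.3/10) + 10^(97.6/10) = 9.778e+09.
L_total = 10·log₁₀(9.778e+09) = 99.90 dB SPL.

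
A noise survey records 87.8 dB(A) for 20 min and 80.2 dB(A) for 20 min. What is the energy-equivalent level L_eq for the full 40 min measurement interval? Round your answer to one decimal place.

Weight each interval's intensity by its duration and average over T = 40 min:
Σ tᵢ·10^(Lᵢ/10) = 20·10^(87.8/10) + 20·10^(80.2/10) = 1.415e+10.
L_eq = 10·log₁₀(1.415e+10/40) = 85.49 dB(A).

85.5 dB(A)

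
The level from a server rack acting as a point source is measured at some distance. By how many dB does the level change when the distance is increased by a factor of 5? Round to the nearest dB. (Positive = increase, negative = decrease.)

Point-source spreading: ΔL = −20·log₁₀(r₂/r₁).
ΔL = −20·log₁₀(5) = -13.98 dB.

-14 dB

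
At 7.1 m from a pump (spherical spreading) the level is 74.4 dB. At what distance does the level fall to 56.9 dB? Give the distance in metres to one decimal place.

53.2 m

Point-source spreading drops the level by 20·log₁₀(r₂/r₁); inverting, r₂/r₁ = 10^(ΔL/20).
r₂ = 7.1·10^((74.4−56.9)/20) = 7.1·10^(17.5/20) = 53.24 m.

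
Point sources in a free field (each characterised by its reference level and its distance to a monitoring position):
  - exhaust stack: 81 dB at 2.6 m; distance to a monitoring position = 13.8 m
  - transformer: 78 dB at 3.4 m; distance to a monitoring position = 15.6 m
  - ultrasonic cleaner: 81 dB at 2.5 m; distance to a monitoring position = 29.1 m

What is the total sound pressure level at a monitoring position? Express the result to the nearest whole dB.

69 dB

Propagate each source to the receiver with L = L_ref − 20·log₁₀(r/r_ref), then add intensities.
exhaust stack: 81 − 20·log₁₀(13.8/2.6) = 81 − 14.50 = 66.50 dB.
transformer: 78 − 20·log₁₀(15.6/3.4) = 78 − 13.23 = 64.77 dB.
ultrasonic cleaner: 81 − 20·log₁₀(29.1/2.5) = 81 − 21.32 = 59.68 dB.
Σ 10^(L/10) = 8.395e+06 → L_total = 10·log₁₀(8.395e+06) = 69.24 dB.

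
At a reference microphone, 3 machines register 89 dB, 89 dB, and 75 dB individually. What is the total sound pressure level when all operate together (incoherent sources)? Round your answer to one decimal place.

92.1 dB

For uncorrelated sources the intensities add, so convert each level to linear form, sum, and take 10·log₁₀ of the total.
Σ 10^(L/10) = 10^(89/10) + 10^(89/10) + 10^(75/10) = 1.620e+09.
L_total = 10·log₁₀(1.620e+09) = 92.10 dB.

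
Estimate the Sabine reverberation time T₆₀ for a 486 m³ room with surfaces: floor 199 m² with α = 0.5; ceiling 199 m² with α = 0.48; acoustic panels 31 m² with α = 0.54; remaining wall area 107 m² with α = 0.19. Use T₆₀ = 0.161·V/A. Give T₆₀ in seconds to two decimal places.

0.34 s

A = Σ Sᵢαᵢ = 199·0.5 + 199·0.48 + 31·0.54 + 107·0.19 = 232.09 m².
T₆₀ = 0.161 × 486 / 232.09 = 0.337 s.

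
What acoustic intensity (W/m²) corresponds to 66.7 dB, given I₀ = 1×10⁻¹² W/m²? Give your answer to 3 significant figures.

L = 10·log₁₀(I/I₀) ⇒ I = I₀·10^(L/10) = 10⁻¹² × 10^6.67.

4.68e-06 W/m²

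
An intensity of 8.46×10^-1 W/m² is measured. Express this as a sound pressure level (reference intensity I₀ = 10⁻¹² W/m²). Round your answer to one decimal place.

L = 10·log₁₀(I/I₀) = 10·log₁₀(8.46×10^-1/10⁻¹²) = 10·log₁₀(8.46×10^11).
L = 10·(0.9274 + 11) = 119.27 dB.

119.3 dB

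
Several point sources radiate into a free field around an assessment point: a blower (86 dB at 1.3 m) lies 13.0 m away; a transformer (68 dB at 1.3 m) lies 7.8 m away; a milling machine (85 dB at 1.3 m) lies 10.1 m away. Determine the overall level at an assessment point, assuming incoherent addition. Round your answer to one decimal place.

69.7 dB

Apply inverse-square spreading to bring every level to the receiver, then sum 10^(L/10).
blower: 86 − 20·log₁₀(13.0/1.3) = 86 − 20.00 = 66.00 dB.
transformer: 68 − 20·log₁₀(7.8/1.3) = 68 − 15.56 = 52.44 dB.
milling machine: 85 − 20·log₁₀(10.1/1.3) = 85 − 17.81 = 67.19 dB.
Σ 10^(L/10) = 9.395e+06 → L_total = 10·log₁₀(9.395e+06) = 69.73 dB.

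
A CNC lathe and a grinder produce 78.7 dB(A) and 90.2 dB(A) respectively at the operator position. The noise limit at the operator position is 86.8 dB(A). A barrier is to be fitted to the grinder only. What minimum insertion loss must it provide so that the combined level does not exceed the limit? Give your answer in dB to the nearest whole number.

The untreated sources together contribute 10^(78.7/10) = 7.413e+07, i.e. 78.70 dB(A).
To meet 86.8 dB(A) overall, the treated grinder may contribute at most 10^(86.8/10) − 7.413e+07 = 4.045e+08, i.e. 86.07 dB(A).
Required insertion loss = 90.2 − 86.07 = 4.13 dB.

4 dB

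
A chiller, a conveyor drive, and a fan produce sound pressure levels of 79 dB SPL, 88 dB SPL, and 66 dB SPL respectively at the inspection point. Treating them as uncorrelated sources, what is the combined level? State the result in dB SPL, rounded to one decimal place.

Incoherent sources combine by intensity addition: L_total = 10·log₁₀(Σ 10^(L_i/10)).
Σ 10^(L/10) = 10^(79/10) + 10^(88/10) + 10^(66/10) = 7.144e+08.
L_total = 10·log₁₀(7.144e+08) = 88.54 dB SPL.

88.5 dB SPL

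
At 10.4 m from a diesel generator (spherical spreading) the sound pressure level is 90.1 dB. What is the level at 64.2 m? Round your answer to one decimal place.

74.3 dB

Spherical spreading from a point source gives a 20·log₁₀(r₂/r₁) drop.
L₂ = 90.1 − 20·log₁₀(64.2/10.4) = 90.1 − 15.810 = 74.29 dB.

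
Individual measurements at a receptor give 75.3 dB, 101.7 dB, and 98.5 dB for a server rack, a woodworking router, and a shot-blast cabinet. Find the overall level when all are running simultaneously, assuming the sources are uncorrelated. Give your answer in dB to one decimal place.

Incoherent sources combine by intensity addition: L_total = 10·log₁₀(Σ 10^(L_i/10)).
Σ 10^(L/10) = 10^(75.3/10) + 10^(101.7/10) + 10^(98.5/10) = 2.190e+10.
L_total = 10·log₁₀(2.190e+10) = 103.41 dB.

103.4 dB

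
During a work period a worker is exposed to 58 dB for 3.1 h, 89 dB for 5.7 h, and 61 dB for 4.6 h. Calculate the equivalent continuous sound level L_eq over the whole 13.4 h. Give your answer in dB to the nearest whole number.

L_eq = 10·log₁₀[(1/T)·Σ tᵢ·10^(Lᵢ/10)] with T = 13.4 h.
Σ tᵢ·10^(Lᵢ/10) = 3.1·10^(58/10) + 5.7·10^(89/10) + 4.6·10^(61/10) = 4.535e+09.
L_eq = 10·log₁₀(4.535e+09/13.4) = 85.30 dB.

85 dB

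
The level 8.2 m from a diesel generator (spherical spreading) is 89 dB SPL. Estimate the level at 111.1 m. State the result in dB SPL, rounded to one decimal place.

66.4 dB SPL

Point-source attenuation: ΔL = 20·log₁₀(r₂/r₁) = 20·log₁₀(111.1/8.2) = 22.638 dB.
L₂ = 89 − 20·log₁₀(111.1/8.2) = 89 − 22.638 = 66.36 dB SPL.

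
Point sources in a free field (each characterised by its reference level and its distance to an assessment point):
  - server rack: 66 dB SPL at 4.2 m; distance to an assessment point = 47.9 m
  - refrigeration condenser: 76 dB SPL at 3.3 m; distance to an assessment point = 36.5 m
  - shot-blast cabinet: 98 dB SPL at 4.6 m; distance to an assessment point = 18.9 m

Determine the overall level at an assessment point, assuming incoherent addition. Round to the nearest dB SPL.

First find each source's level at the receiver (point-source: −20·log₁₀(r/r_ref)), then combine on an intensity basis.
server rack: 66 − 20·log₁₀(47.9/4.2) = 66 − 21.14 = 44.86 dB SPL.
refrigeration condenser: 76 − 20·log₁₀(36.5/3.3) = 76 − 20.88 = 55.12 dB SPL.
shot-blast cabinet: 98 − 20·log₁₀(18.9/4.6) = 98 − 12.27 = 85.73 dB SPL.
Σ 10^(L/10) = 3.741e+08 → L_total = 10·log₁₀(3.741e+08) = 85.73 dB SPL.

86 dB SPL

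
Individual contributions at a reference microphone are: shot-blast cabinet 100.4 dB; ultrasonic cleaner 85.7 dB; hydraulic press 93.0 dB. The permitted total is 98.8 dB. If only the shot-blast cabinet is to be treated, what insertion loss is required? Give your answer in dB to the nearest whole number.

3 dB

The untreated sources together contribute 10^(85.7/10) + 10^(93.0/10) = 2.367e+09, i.e. 93.74 dB.
The limit corresponds to 10^(98.8/10) = 7.586e+09; subtracting the fixed part leaves 5.219e+09 for the shot-blast cabinet, i.e. 97.18 dB.
So the shot-blast cabinet must be reduced from 100.4 to 97.18 dB: IL = 3.22 dB.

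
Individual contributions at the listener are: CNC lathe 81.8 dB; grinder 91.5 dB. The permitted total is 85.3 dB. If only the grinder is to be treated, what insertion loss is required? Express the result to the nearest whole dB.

9 dB

The untreated sources together contribute 10^(81.8/10) = 1.514e+08, i.e. 81.80 dB.
To meet 85.3 dB overall, the treated grinder may contribute at most 10^(85.3/10) − 1.514e+08 = 1.875e+08, i.e. 82.73 dB.
So the grinder must be reduced from 91.5 to 82.73 dB: IL = 8.77 dB.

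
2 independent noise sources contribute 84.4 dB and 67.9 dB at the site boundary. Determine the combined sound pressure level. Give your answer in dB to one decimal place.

84.5 dB

For uncorrelated sources the intensities add, so convert each level to linear form, sum, and take 10·log₁₀ of the total.
Σ 10^(L/10) = 10^(84.4/10) + 10^(67.9/10) = 2.816e+08.
L_total = 10·log₁₀(2.816e+08) = 84.50 dB.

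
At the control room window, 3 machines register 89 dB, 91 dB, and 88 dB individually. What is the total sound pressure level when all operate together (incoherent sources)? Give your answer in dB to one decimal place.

94.3 dB

Incoherent sources combine by intensity addition: L_total = 10·log₁₀(Σ 10^(L_i/10)).
Σ 10^(L/10) = 10^(89/10) + 10^(91/10) + 10^(88/10) = 2.684e+09.
L_total = 10·log₁₀(2.684e+09) = 94.29 dB.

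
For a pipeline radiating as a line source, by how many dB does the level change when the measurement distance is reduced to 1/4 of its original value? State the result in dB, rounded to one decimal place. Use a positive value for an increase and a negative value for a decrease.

With cylindrical spreading the level changes by −10·log₁₀(r₂/r₁).
ΔL = −10·log₁₀(0.25) = +6.02 dB.

+6.0 dB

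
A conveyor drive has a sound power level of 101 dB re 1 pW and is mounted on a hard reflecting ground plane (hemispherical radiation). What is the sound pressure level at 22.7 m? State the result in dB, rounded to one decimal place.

Free-field hemispherical radiation: L_p = L_w − 10·log₁₀(2π·r²), r = 22.7 m.
2π·r² = 3238 m², 10·log₁₀ of that is 35.102 dB.
L_p = 101 − 35.102 = 65.90 dB.

65.9 dB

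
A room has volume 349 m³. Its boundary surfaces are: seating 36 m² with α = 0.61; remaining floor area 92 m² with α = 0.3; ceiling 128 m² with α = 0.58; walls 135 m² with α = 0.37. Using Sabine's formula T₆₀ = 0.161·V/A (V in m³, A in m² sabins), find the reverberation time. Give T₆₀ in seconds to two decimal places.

0.32 s

Total absorption A = 36·0.61 + 92·0.3 + 128·0.58 + 135·0.37 = 173.75 m² sabins.
T₆₀ = 0.161·V/A = 0.161·349/173.75 = 0.323 s.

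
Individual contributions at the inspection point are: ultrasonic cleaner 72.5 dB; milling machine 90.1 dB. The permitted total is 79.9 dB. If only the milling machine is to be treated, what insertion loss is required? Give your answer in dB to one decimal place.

Fixed contribution from the other source: Σ 10^(L/10) = 10^(72.5/10) = 1.778e+07 (72.50 dB).
The limit corresponds to 10^(79.9/10) = 9.772e+07; subtracting the fixed part leaves 7.994e+07 for the milling machine, i.e. 79.03 dB.
Required insertion loss = 90.1 − 79.03 = 11.07 dB.

11.1 dB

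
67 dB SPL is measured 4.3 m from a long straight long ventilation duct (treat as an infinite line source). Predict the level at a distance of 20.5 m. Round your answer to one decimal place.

60.2 dB SPL

For a line source, L₂ = L₁ − 10·log₁₀(r₂/r₁).
L₂ = 67 − 10·log₁₀(20.5/4.3) = 67 − 6.783 = 60.22 dB SPL.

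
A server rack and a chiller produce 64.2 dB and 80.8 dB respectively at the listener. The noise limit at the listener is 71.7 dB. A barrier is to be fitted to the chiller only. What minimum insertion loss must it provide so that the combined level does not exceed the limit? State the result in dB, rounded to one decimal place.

The untreated sources together contribute 10^(64.2/10) = 2.630e+06, i.e. 64.20 dB.
To meet 71.7 dB overall, the treated chiller may contribute at most 10^(71.7/10) − 2.630e+06 = 1.216e+07, i.e. 70.85 dB.
So the chiller must be reduced from 80.8 to 70.85 dB: IL = 9.95 dB.

10.0 dB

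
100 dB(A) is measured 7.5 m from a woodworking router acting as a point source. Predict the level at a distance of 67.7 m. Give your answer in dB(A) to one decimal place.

80.9 dB(A)

Point-source attenuation: ΔL = 20·log₁₀(r₂/r₁) = 20·log₁₀(67.7/7.5) = 19.111 dB.
L₂ = 100 − 20·log₁₀(67.7/7.5) = 100 − 19.111 = 80.89 dB(A).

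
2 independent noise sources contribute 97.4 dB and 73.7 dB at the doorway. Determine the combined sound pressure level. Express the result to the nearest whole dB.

For uncorrelated sources the intensities add, so convert each level to linear form, sum, and take 10·log₁₀ of the total.
Σ 10^(L/10) = 10^(97.4/10) + 10^(73.7/10) = 5.519e+09.
L_total = 10·log₁₀(5.519e+09) = 97.42 dB.

97 dB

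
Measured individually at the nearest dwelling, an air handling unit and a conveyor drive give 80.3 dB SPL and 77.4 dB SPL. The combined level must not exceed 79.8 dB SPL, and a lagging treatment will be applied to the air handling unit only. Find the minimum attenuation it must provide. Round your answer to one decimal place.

Everything except the air handling unit sums to 10^(77.4/10) = 5.495e+07 in linear terms, 77.40 dB SPL.
The limit corresponds to 10^(79.8/10) = 9.550e+07; subtracting the fixed part leaves 4.055e+07 for the air handling unit, i.e. 76.08 dB SPL.
So the air handling unit must be reduced from 80.3 to 76.08 dB SPL: IL = 4.22 dB.

4.2 dB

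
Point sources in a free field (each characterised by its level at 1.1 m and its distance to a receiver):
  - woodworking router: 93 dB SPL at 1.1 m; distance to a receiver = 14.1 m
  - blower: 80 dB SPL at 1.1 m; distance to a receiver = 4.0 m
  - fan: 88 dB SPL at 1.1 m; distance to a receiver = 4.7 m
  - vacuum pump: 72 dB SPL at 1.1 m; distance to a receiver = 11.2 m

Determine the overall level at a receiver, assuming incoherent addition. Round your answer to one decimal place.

77.4 dB SPL

Propagate each source to the receiver with L = L_ref − 20·log₁₀(r/r_ref), then add intensities.
woodworking router: 93 − 20·log₁₀(14.1/1.1) = 93 − 22.16 = 70.84 dB SPL.
blower: 80 − 20·log₁₀(4.0/1.1) = 80 − 11.21 = 68.79 dB SPL.
fan: 88 − 20·log₁₀(4.7/1.1) = 88 − 12.61 = 75.39 dB SPL.
vacuum pump: 72 − 20·log₁₀(11.2/1.1) = 72 − 20.16 = 51.84 dB SPL.
Σ 10^(L/10) = 5.442e+07 → L_total = 10·log₁₀(5.442e+07) = 77.36 dB SPL.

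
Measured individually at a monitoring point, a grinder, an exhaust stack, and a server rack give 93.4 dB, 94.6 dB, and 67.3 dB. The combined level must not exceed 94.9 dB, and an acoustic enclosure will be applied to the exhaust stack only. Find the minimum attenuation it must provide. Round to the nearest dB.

5 dB

Fixed contribution from the other sources: Σ 10^(L/10) = 10^(93.4/10) + 10^(67.3/10) = 2.193e+09 (93.41 dB).
The limit corresponds to 10^(94.9/10) = 3.090e+09; subtracting the fixed part leaves 8.972e+08 for the exhaust stack, i.e. 89.53 dB.
Required insertion loss = 94.6 − 89.53 = 5.07 dB.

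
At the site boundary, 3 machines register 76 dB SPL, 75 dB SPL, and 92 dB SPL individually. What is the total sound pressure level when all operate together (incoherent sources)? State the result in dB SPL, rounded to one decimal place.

92.2 dB SPL

For uncorrelated sources the intensities add, so convert each level to linear form, sum, and take 10·log₁₀ of the total.
Σ 10^(L/10) = 10^(76/10) + 10^(75/10) + 10^(92/10) = 1.656e+09.
L_total = 10·log₁₀(1.656e+09) = 92.19 dB SPL.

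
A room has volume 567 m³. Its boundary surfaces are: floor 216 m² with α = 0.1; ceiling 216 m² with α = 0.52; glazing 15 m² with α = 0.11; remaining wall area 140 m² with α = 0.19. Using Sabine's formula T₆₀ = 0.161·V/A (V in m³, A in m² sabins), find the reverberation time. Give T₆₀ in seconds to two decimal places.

0.56 s

Summing Sᵢαᵢ: 216·0.1 + 216·0.52 + 15·0.11 + 140·0.19 = 162.17 m².
T₆₀ = 0.161·V/A = 0.161·567/162.17 = 0.563 s.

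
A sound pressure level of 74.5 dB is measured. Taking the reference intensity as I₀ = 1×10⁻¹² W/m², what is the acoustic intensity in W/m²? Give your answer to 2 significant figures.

2.8e-05 W/m²

L = 10·log₁₀(I/I₀) ⇒ I = I₀·10^(L/10) = 10⁻¹² × 10^7.45.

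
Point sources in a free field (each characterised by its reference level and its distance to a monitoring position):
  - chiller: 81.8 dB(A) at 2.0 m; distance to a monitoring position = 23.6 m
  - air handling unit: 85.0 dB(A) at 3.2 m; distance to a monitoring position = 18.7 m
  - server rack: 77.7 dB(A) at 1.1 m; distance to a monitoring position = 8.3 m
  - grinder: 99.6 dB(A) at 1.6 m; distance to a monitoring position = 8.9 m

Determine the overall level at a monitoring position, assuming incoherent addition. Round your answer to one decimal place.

84.9 dB(A)

Propagate each source to the receiver with L = L_ref − 20·log₁₀(r/r_ref), then add intensities.
chiller: 81.8 − 20·log₁₀(23.6/2.0) = 81.8 − 21.44 = 60.36 dB(A).
air handling unit: 85.0 − 20·log₁₀(18.7/3.2) = 85.0 − 15.33 = 69.67 dB(A).
server rack: 77.7 − 20·log₁₀(8.3/1.1) = 77.7 − 17.55 = 60.15 dB(A).
grinder: 99.6 − 20·log₁₀(8.9/1.6) = 99.6 − 14.91 = 84.69 dB(A).
Σ 10^(L/10) = 3.061e+08 → L_total = 10·log₁₀(3.061e+08) = 84.86 dB(A).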